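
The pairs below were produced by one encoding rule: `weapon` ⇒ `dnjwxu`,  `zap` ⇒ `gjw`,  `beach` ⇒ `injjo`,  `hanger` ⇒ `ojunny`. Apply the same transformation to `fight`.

mrnoa

The shift depends on letter class: consonant w→d is +7, but vowel e→n is +9. Vowels shift forward by 9 and consonants shift forward by 7.
For fight: f(cons)+7=m, i(vowel)+9=r, g(cons)+7=n, h(cons)+7=o, t(cons)+7=a.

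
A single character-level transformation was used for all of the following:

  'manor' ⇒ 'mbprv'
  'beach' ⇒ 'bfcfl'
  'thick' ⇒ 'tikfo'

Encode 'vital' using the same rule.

vjvdp

In manor: m→m is +0, a→b is +1, n→p is +2, o→r is +3 — the shift increases by 1 each position. Letter i (0-indexed) is shifted by i+0, so successive shifts are 0, 1, 2, ….
For vital: v+0=v, i+1=j, t+2=v, a+3=d, l+4=p.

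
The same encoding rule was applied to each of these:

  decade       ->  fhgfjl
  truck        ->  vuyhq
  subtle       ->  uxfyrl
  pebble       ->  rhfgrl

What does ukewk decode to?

In decade: d→f is +2, e→h is +3, c→g is +4, a→f is +5 — the shift increases by 1 each position. The shift increases by 1 at each position, starting from +2: 2, 3, 4, ….
Reversing it on ukewk: u−2=s, k−3=h, e−4=a, w−5=r, k−6=e.

share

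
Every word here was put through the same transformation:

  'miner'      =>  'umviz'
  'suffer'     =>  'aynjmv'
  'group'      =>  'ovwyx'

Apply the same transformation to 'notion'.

vsbmwr

Shifts by position in miner: pos 0: m→u (+8), pos 1: i→m (+4), pos 2: n→v (+8), pos 3: e→i (+4) — repeating every 2. A repeating key of period 2 is used — shifts +8, +4 over and over.
On notion: n+8=v, o+4=s, t+8=b, i+4=m, o+8=w, n+4=r.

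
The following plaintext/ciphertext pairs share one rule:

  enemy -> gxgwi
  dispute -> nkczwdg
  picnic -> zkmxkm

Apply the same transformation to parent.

Vowels shift forward by 2 and consonants shift forward by 10.
Applying it to parent: p(cons)+10=z, a(vowel)+2=c, r(cons)+10=b, e(vowel)+2=g, n(cons)+10=x, t(cons)+10=d.

zcbgxd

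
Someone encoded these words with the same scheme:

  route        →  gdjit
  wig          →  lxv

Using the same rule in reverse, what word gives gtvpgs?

Compare letters: r→g is +15, o→d is +15, u→j is +15 — a constant shift. Each letter is shifted forward by 15 in the alphabet (a Caesar shift of +15).
Undoing it on gtvpgs: g−15=r, t−15=e, v−15=g, p−15=a, g−15=r, s−15=d.

regard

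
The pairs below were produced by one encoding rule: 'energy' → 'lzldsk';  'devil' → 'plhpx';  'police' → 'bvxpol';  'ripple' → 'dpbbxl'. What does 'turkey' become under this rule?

Vowels shift forward by 7 and consonants shift forward by 12.
Applying it to turkey: t(cons)+12=f, u(vowel)+7=b, r(cons)+12=d, k(cons)+12=w, e(vowel)+7=l, y(cons)+12=k.

fbdwlk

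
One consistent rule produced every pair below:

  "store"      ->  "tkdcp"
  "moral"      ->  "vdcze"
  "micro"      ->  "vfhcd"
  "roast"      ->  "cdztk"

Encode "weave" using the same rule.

jpzsp

This is an affine cipher: with a=0,…,z=25, each position x becomes (17x+25) mod 26.
Applying it to weave: w(22)→17·22+25≡9=j; e(4)→17·4+25≡15=p; a(0)→17·0+25≡25=z; v(21)→17·21+25≡18=s; e(4)→17·4+25≡15=p (all mod 26).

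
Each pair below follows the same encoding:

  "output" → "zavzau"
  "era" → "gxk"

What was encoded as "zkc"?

The output letters match the input read backwards, each shifted +6: output reversed is tuptuo. Read the word backwards and shift each letter +6.
Reversing it on zkc: shift back: z−6=t, k−6=e, c−6=w → tew; then reverse → wet.

wet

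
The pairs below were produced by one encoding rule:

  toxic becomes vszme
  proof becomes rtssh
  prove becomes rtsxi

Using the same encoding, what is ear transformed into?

iet

The shift depends on letter class: consonant t→v is +2, but vowel o→s is +4. The rule splits by letter class: vowels +4, consonants +2.
For ear: e(vowel)+4=i, a(vowel)+4=e, r(cons)+2=t.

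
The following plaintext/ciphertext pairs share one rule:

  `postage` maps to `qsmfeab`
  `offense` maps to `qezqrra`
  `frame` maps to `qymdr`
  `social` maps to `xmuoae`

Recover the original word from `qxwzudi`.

The output letters match the input read backwards, each shifted +12: postage reversed is egatsop. The word is reversed, then every letter is shifted forward by 12.
Decoding qxwzudi: shift back: q−12=e, x−12=l, w−12=k, z−12=n, u−12=i, d−12=r, i−12=w → elknirw; then reverse → wrinkle.

wrinkle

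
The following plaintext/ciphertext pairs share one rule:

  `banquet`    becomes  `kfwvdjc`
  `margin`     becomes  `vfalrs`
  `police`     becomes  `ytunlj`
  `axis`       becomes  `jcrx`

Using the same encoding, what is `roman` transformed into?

atvfw

The shifts repeat in a cycle of length 2: positions 0,1,… shift by +9, +5, then the pattern repeats.
On roman: r+9=a, o+5=t, m+9=v, a+5=f, n+9=w.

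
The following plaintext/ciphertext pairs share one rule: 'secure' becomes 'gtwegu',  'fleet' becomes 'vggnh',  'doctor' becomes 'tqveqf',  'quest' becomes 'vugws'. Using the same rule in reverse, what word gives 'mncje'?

chalk

The output letters match the input read backwards, each shifted +2: secure reversed is eruces. Two steps: reverse the string, then apply a Caesar shift of +2.
Decoding mncje: shift back: m−2=k, n−2=l, c−2=a, j−2=h, e−2=c → klahc; then reverse → chalk.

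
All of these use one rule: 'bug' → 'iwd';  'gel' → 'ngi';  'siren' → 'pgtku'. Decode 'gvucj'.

Two steps: reverse the string, then apply a Caesar shift of +2.
Decoding gvucj: shift back: g−2=e, v−2=t, u−2=s, c−2=a, j−2=h → etsah; then reverse → haste.

haste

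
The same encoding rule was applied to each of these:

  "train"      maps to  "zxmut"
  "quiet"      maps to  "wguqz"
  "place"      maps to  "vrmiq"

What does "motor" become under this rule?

sazax

The shift depends on letter class: consonant t→z is +6, but vowel a→m is +12. Vowels shift forward by 12 and consonants shift forward by 6.
Applying it to motor: m(cons)+6=s, o(vowel)+12=a, t(cons)+6=z, o(vowel)+12=a, r(cons)+6=x.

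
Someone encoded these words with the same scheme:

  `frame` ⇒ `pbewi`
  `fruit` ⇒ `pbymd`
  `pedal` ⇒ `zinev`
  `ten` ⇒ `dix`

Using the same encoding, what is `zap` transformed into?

jez

The shift depends on letter class: consonant f→p is +10, but vowel a→e is +4. Two shifts are in play — +4 for a/e/i/o/u, +10 for every other letter.
Applying it to zap: z(cons)+10=j, a(vowel)+4=e, p(cons)+10=z.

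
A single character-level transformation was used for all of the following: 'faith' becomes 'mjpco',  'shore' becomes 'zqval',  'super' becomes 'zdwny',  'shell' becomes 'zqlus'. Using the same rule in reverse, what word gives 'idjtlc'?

Shifts by position in faith: pos 0: f→m (+7), pos 1: a→j (+9), pos 2: i→p (+7), pos 3: t→c (+9) — repeating every 2. It's a Vigenère-style cipher with numeric key [7,9]: position i shifts by key[i mod 2].
Decoding idjtlc: i−7=b, d−9=u, j−7=c, t−9=k, l−7=e, c−9=t.

bucket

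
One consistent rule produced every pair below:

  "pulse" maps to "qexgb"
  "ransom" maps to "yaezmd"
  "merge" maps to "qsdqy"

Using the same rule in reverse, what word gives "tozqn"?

The output letters match the input read backwards, each shifted +12: pulse reversed is eslup. Two steps: reverse the string, then apply a Caesar shift of +12.
Reversing it on tozqn: shift back: t−12=h, o−12=c, z−12=n, q−12=e, n−12=b → hcneb; then reverse → bench.

bench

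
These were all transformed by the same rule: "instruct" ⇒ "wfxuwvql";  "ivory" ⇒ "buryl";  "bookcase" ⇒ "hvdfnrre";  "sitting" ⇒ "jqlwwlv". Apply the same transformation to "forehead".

The output letters match the input read backwards, each shifted +3: instruct reversed is tcurtsni. Two steps: reverse the string, then apply a Caesar shift of +3.
For forehead: reverse → daeherof; then shift: d+3=g, a+3=d, e+3=h, h+3=k, e+3=h, r+3=u, o+3=r, f+3=i.

gdhkhuri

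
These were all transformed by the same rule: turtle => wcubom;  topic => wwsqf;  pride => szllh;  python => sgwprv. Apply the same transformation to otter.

rbwmu

Shifts by position in turtle: pos 0: t→w (+3), pos 1: u→c (+8), pos 2: r→u (+3), pos 3: t→b (+8) — repeating every 2. It's a Vigenère-style cipher with numeric key [3,8]: position i shifts by key[i mod 2].
For otter: o+3=r, t+8=b, t+3=w, e+8=m, r+3=u.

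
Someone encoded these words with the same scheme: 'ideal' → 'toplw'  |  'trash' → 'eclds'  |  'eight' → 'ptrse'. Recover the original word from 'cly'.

Each letter is shifted forward by 11 in the alphabet (a Caesar shift of +11).
Undoing it on cly: c−11=r, l−11=a, y−11=n.

ran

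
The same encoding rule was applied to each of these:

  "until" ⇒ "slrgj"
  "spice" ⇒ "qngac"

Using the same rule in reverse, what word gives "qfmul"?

shown

Compare letters: u→s is +24, n→l is +24, t→r is +24 — a constant shift. It's a constant shift of +24 (ROT24).
Undoing it on qfmul: q−24=s, f−24=h, m−24=o, u−24=w, l−24=n.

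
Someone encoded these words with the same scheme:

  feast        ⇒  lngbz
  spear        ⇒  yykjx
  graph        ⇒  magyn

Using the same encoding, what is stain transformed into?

Shifts by position in feast: pos 0: f→l (+6), pos 1: e→n (+9), pos 2: a→g (+6), pos 3: s→b (+9) — repeating every 2. It's a Vigenère-style cipher with numeric key [6,9]: position i shifts by key[i mod 2].
Applying it to stain: s+6=y, t+9=c, a+6=g, i+9=r, n+6=t.

ycgrt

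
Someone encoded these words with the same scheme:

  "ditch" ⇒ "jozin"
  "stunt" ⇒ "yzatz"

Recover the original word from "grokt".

Compare letters: d→j is +6, i→o is +6, t→z is +6 — a constant shift. Each letter is shifted forward by 6 in the alphabet (a Caesar shift of +6).
Undoing it on grokt: g−6=a, r−6=l, o−6=i, k−6=e, t−6=n.

alien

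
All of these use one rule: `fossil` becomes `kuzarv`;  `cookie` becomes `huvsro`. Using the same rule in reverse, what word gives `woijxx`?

In fossil: f→k is +5, o→u is +6, s→z is +7, s→a is +8 — the shift increases by 1 each position. Letter i (0-indexed) is shifted by i+5, so successive shifts are 5, 6, 7, ….
Decoding woijxx: w−5=r, o−6=i, i−7=b, j−8=b, x−9=o, x−10=n.

ribbon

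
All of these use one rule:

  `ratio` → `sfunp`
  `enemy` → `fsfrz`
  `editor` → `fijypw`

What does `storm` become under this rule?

Shifts by position in ratio: pos 0: r→s (+1), pos 1: a→f (+5), pos 2: t→u (+1), pos 3: i→n (+5) — repeating every 2. A repeating key of period 2 is used — shifts +1, +5 over and over.
On storm: s+1=t, t+5=y, o+1=p, r+5=w, m+1=n.

typwn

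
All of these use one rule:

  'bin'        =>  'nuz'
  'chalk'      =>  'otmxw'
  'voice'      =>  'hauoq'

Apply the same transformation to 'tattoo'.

Compare letters: b→n is +12, i→u is +12, n→z is +12 — a constant shift. Every letter moves 12 places later in the alphabet, wrapping around z→a.
On tattoo: t+12=f, a+12=m, t+12=f, t+12=f, o+12=a, o+12=a.

fmffaa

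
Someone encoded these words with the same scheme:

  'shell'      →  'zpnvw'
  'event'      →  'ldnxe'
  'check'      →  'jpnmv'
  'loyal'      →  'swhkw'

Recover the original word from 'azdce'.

trust

In shell: s→z is +7, h→p is +8, e→n is +9, l→v is +10 — the shift increases by 1 each position. The shift increases by 1 at each position, starting from +7: 7, 8, 9, ….
Decoding azdce: a−7=t, z−8=r, d−9=u, c−10=s, e−11=t.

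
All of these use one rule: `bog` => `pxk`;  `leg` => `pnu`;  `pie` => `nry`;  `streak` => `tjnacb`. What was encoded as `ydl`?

The output letters match the input read backwards, each shifted +9: bog reversed is gob. Read the word backwards and shift each letter +9.
Undoing it on ydl: shift back: y−9=p, d−9=u, l−9=c → puc; then reverse → cup.

cup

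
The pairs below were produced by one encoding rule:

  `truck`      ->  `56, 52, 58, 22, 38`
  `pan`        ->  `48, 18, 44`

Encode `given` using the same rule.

t(#20)→56 and r(#18)→52: differences scale by 2, so n = 2·pos + 16. With a=1..z=26, the number is 2·pos + 16.
On given: g=7→30, i=9→34, v=22→60, e=5→26, n=14→44.

30, 34, 60, 26, 44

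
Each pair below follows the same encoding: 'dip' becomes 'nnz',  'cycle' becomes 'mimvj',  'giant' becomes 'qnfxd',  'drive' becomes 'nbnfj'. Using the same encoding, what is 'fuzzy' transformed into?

Vowels shift forward by 5 and consonants shift forward by 10.
On fuzzy: f(cons)+10=p, u(vowel)+5=z, z(cons)+10=j, z(cons)+10=j, y(cons)+10=i.

pzjji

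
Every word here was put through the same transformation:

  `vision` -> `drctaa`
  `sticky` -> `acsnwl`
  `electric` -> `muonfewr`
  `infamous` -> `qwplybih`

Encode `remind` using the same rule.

znwtzq

In vision: v→d is +8, i→r is +9, s→c is +10, i→t is +11 — the shift increases by 1 each position. Each letter shifts forward by (position + 8), i.e. 8, 9, 10, … — the shift grows by one for each successive letter.
On remind: r+8=z, e+9=n, m+10=w, i+11=t, n+12=z, d+13=q.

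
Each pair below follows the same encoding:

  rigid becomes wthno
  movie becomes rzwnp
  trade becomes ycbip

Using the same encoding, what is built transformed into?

gfjqe

Shifts by position in rigid: pos 0: r→w (+5), pos 1: i→t (+11), pos 2: g→h (+1), pos 3: i→n (+5), pos 4: d→o (+11) — repeating every 3. A repeating key of period 3 is used — shifts +5, +11, +1 over and over.
For built: b+5=g, u+11=f, i+1=j, l+5=q, t+11=e.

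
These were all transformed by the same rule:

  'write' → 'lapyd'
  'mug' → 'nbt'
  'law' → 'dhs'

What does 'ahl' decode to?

The output letters match the input read backwards, each shifted +7: write reversed is etirw. The word is reversed, then every letter is shifted forward by 7.
Undoing it on ahl: shift back: a−7=t, h−7=a, l−7=e → tae; then reverse → eat.

eat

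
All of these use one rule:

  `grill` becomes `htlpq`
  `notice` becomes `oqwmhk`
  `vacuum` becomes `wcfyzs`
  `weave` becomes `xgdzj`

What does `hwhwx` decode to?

guess

In grill: g→h is +1, r→t is +2, i→l is +3, l→p is +4 — the shift increases by 1 each position. Letter i (0-indexed) is shifted by i+1, so successive shifts are 1, 2, 3, ….
Decoding hwhwx: h−1=g, w−2=u, h−3=e, w−4=s, x−5=s.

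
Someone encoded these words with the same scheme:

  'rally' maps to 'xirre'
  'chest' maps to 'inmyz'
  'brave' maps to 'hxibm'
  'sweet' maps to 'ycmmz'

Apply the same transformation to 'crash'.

Two shifts are in play — +8 for a/e/i/o/u, +6 for every other letter.
On crash: c(cons)+6=i, r(cons)+6=x, a(vowel)+8=i, s(cons)+6=y, h(cons)+6=n.

ixiyn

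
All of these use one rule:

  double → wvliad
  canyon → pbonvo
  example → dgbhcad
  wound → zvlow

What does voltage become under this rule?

svaebrd

d(3)→w(22) and o(14)→v(21) fit y≡7x+1 (mod 26); the inverse of 7 mod 26 is 15. Treating letters as 0–25, the rule is x ↦ 7x + 1 (mod 26).
Applying it to voltage: v(21)→7·21+1≡18=s; o(14)→7·14+1≡21=v; l(11)→7·11+1≡0=a; t(19)→7·19+1≡4=e; a(0)→7·0+1≡1=b; g(6)→7·6+1≡17=r; e(4)→7·4+1≡3=d (all mod 26).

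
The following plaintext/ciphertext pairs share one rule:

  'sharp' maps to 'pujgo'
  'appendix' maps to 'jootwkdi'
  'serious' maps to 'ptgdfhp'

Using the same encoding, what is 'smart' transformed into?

s(18)→p(15) and h(7)→u(20) fit y≡9x+9 (mod 26); the inverse of 9 mod 26 is 3. Each letter's alphabet position (a=0..z=25) is mapped through 9·x+9 mod 26 — an affine cipher.
Applying it to smart: s(18)→9·18+9≡15=p; m(12)→9·12+9≡13=n; a(0)→9·0+9≡9=j; r(17)→9·17+9≡6=g; t(19)→9·19+9≡24=y (all mod 26).

pnjgy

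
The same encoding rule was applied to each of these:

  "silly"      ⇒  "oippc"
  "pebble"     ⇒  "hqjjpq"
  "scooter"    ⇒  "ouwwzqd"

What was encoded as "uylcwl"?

s(18)→o(14) and i(8)→i(8) fit y≡11x+24 (mod 26); the inverse of 11 mod 26 is 19. Each letter's alphabet position (a=0..z=25) is mapped through 11·x+24 mod 26 — an affine cipher.
Undoing it on uylcwl: u(20)→19·(20−24)≡2=c; y(24)→19·(24−24)≡0=a; l(11)→19·(11−24)≡13=n; c(2)→19·(2−24)≡24=y; w(22)→19·(22−24)≡14=o; l(11)→19·(11−24)≡13=n (all mod 26).

canyon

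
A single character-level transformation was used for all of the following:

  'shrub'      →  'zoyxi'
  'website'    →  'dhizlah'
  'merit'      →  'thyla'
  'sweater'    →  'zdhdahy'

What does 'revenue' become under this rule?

yhchuxh

The rule splits by letter class: vowels +3, consonants +7.
On revenue: r(cons)+7=y, e(vowel)+3=h, v(cons)+7=c, e(vowel)+3=h, n(cons)+7=u, u(vowel)+3=x, e(vowel)+3=h.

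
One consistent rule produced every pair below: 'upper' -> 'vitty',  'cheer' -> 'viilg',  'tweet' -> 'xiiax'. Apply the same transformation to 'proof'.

Read the word backwards and shift each letter +4.
On proof: reverse → foorp; then shift: f+4=j, o+4=s, o+4=s, r+4=v, p+4=t.

jssvt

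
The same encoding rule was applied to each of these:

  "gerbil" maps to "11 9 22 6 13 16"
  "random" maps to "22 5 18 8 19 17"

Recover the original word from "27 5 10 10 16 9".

g is letter #7 and maps to 11: an offset of 4. Each letter is replaced by its alphabet position (a=1..z=26) + 4.
Reversing it on 27 5 10 10 16 9: 27→(27−4)÷1=23=w, 5→(5−4)÷1=1=a, 10→(10−4)÷1=6=f, 10→(10−4)÷1=6=f, 16→(16−4)÷1=12=l, 9→(9−4)÷1=5=e.

waffle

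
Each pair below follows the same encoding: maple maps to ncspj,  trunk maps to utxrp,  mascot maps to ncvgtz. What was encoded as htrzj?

Each letter shifts forward by (position + 1), i.e. 1, 2, 3, … — the shift grows by one for each successive letter.
Reversing it on htrzj: h−1=g, t−2=r, r−3=o, z−4=v, j−5=e.

grove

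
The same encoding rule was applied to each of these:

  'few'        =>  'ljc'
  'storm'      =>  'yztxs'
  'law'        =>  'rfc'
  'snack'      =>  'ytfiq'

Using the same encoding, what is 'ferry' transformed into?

ljxxe

The shift depends on letter class: consonant f→l is +6, but vowel e→j is +5. The rule splits by letter class: vowels +5, consonants +6.
On ferry: f(cons)+6=l, e(vowel)+5=j, r(cons)+6=x, r(cons)+6=x, y(cons)+6=e.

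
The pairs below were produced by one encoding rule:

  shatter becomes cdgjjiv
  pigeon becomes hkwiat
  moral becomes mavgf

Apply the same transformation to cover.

uaxiv

s(18)→c(2) and h(7)→d(3) fit y≡7x+6 (mod 26); the inverse of 7 mod 26 is 15. This is an affine cipher: with a=0,…,z=25, each position x becomes (7x+6) mod 26.
On cover: c(2)→7·2+6≡20=u; o(14)→7·14+6≡0=a; v(21)→7·21+6≡23=x; e(4)→7·4+6≡8=i; r(17)→7·17+6≡21=v (all mod 26).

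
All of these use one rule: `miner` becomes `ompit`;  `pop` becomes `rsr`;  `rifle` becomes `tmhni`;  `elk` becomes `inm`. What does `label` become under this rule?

nedin

The shift depends on letter class: consonant m→o is +2, but vowel i→m is +4. The rule splits by letter class: vowels +4, consonants +2.
For label: l(cons)+2=n, a(vowel)+4=e, b(cons)+2=d, e(vowel)+4=i, l(cons)+2=n.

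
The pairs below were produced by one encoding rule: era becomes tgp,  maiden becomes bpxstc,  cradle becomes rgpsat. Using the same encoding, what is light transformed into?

This is a Caesar cipher with shift 15.
For light: l+15=a, i+15=x, g+15=v, h+15=w, t+15=i.

axvwi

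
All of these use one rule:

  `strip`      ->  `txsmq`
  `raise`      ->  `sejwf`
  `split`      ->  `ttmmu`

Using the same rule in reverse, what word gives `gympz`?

It's a Vigenère-style cipher with numeric key [1,4]: position i shifts by key[i mod 2].
Undoing it on gympz: g−1=f, y−4=u, m−1=l, p−4=l, z−1=y.

fully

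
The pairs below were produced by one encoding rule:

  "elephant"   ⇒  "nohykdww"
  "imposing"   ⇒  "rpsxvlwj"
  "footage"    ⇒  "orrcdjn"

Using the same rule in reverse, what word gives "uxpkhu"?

lumber

The shifts repeat in a cycle of length 3: positions 0,1,… shift by +9, +3, +3, then the pattern repeats.
Decoding uxpkhu: u−9=l, x−3=u, p−3=m, k−9=b, h−3=e, u−3=r.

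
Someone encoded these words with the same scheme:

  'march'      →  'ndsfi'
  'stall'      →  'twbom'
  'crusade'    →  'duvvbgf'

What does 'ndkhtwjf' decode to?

Shifts by position in march: pos 0: m→n (+1), pos 1: a→d (+3), pos 2: r→s (+1), pos 3: c→f (+3) — repeating every 2. The shifts repeat in a cycle of length 2: positions 0,1,… shift by +1, +3, then the pattern repeats.
Reversing it on ndkhtwjf: n−1=m, d−3=a, k−1=j, h−3=e, t−1=s, w−3=t, j−1=i, f−3=c.

majestic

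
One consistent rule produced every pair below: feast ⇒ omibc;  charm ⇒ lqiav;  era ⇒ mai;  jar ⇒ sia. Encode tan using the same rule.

ciw

The shift depends on letter class: consonant f→o is +9, but vowel e→m is +8. The rule splits by letter class: vowels +8, consonants +9.
For tan: t(cons)+9=c, a(vowel)+8=i, n(cons)+9=w.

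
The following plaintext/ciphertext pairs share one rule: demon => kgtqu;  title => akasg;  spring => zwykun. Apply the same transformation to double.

kqwisg

Two shifts are in play — +2 for a/e/i/o/u, +7 for every other letter.
For double: d(cons)+7=k, o(vowel)+2=q, u(vowel)+2=w, b(cons)+7=i, l(cons)+7=s, e(vowel)+2=g.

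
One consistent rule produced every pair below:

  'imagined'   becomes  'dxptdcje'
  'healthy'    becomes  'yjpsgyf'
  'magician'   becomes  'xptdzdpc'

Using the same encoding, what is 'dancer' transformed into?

epczjw

This is an affine cipher: with a=0,…,z=25, each position x becomes (5x+15) mod 26.
For dancer: d(3)→5·3+15≡4=e; a(0)→5·0+15≡15=p; n(13)→5·13+15≡2=c; c(2)→5·2+15≡25=z; e(4)→5·4+15≡9=j; r(17)→5·17+15≡22=w (all mod 26).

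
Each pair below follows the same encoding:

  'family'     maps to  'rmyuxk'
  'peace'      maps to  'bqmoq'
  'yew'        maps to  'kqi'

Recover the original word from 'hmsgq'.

Compare letters: f→r is +12, a→m is +12, m→y is +12 — a constant shift. Every letter moves 12 places later in the alphabet, wrapping around z→a.
Decoding hmsgq: h−12=v, m−12=a, s−12=g, g−12=u, q−12=e.

vague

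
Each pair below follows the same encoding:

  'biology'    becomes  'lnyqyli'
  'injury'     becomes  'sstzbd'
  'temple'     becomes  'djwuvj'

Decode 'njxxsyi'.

Shifts by position in biology: pos 0: b→l (+10), pos 1: i→n (+5), pos 2: o→y (+10), pos 3: l→q (+5) — repeating every 2. It's a Vigenère-style cipher with numeric key [10,5]: position i shifts by key[i mod 2].
Decoding njxxsyi: n−10=d, j−5=e, x−10=n, x−5=s, s−10=i, y−5=t, i−10=y.

density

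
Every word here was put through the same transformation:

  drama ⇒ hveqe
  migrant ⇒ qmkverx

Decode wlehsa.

Compare letters: d→h is +4, r→v is +4, a→e is +4 — a constant shift. Each letter is shifted forward by 4 in the alphabet (a Caesar shift of +4).
Decoding wlehsa: w−4=s, l−4=h, e−4=a, h−4=d, s−4=o, a−4=w.

shadow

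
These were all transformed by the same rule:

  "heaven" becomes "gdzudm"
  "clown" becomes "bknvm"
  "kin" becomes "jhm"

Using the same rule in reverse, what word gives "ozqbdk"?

This is a Caesar cipher with shift 25.
Decoding ozqbdk: o−25=p, z−25=a, q−25=r, b−25=c, d−25=e, k−25=l.

parcel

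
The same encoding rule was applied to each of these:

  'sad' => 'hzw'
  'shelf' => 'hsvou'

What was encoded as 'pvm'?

ken

Letters are reflected about the middle of the alphabet (position → 25−position): Atbash.
Decoding pvm: p↔k, v↔e, m↔n.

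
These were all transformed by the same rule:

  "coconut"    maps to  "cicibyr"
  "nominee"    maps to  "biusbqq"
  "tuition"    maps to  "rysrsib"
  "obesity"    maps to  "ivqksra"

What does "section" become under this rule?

kqcrsib

c(2)→c(2) and o(14)→i(8) fit y≡7x+14 (mod 26); the inverse of 7 mod 26 is 15. Each letter's alphabet position (a=0..z=25) is mapped through 7·x+14 mod 26 — an affine cipher.
On section: s(18)→7·18+14≡10=k; e(4)→7·4+14≡16=q; c(2)→7·2+14≡2=c; t(19)→7·19+14≡17=r; i(8)→7·8+14≡18=s; o(14)→7·14+14≡8=i; n(13)→7·13+14≡1=b (all mod 26).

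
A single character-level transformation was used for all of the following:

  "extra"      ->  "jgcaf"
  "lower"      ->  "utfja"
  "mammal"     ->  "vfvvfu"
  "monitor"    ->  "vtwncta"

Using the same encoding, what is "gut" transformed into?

pzc

Vowels shift forward by 5 and consonants shift forward by 9.
For gut: g(cons)+9=p, u(vowel)+5=z, t(cons)+9=c.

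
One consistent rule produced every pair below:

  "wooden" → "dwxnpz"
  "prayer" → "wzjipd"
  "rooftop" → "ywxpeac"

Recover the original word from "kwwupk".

In wooden: w→d is +7, o→w is +8, o→x is +9, d→n is +10 — the shift increases by 1 each position. Each letter shifts forward by (position + 7), i.e. 7, 8, 9, … — the shift grows by one for each successive letter.
Undoing it on kwwupk: k−7=d, w−8=o, w−9=n, u−10=k, p−11=e, k−12=y.

donkey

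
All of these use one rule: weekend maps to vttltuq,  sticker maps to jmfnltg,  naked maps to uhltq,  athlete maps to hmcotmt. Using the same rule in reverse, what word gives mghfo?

trail

Treating letters as 0–25, the rule is x ↦ 3x + 7 (mod 26).
Decoding mghfo: m(12)→9·(12−7)≡19=t; g(6)→9·(6−7)≡17=r; h(7)→9·(7−7)≡0=a; f(5)→9·(5−7)≡8=i; o(14)→9·(14−7)≡11=l (all mod 26).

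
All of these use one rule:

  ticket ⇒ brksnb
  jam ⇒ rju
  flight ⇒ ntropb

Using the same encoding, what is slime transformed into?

atrun

The rule splits by letter class: vowels +9, consonants +8.
Applying it to slime: s(cons)+8=a, l(cons)+8=t, i(vowel)+9=r, m(cons)+8=u, e(vowel)+9=n.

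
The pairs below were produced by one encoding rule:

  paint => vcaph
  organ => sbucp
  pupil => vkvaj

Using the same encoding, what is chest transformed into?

ixoeh

p(15)→v(21) and a(0)→c(2) fit y≡3x+2 (mod 26); the inverse of 3 mod 26 is 9. Each letter's alphabet position (a=0..z=25) is mapped through 3·x+2 mod 26 — an affine cipher.
Applying it to chest: c(2)→3·2+2≡8=i; h(7)→3·7+2≡23=x; e(4)→3·4+2≡14=o; s(18)→3·18+2≡4=e; t(19)→3·19+2≡7=h (all mod 26).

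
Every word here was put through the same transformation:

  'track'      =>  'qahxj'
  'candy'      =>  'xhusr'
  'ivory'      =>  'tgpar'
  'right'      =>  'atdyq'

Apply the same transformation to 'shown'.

t(19)→q(16) and r(17)→a(0) fit y≡21x+7 (mod 26); the inverse of 21 mod 26 is 5. This is an affine cipher: with a=0,…,z=25, each position x becomes (21x+7) mod 26.
Applying it to shown: s(18)→21·18+7≡21=v; h(7)→21·7+7≡24=y; o(14)→21·14+7≡15=p; w(22)→21·22+7≡1=b; n(13)→21·13+7≡20=u (all mod 26).

vypbu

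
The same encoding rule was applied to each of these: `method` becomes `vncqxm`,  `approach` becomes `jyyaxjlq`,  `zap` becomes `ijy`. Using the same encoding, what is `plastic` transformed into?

Compare letters: m→v is +9, e→n is +9, t→c is +9 — a constant shift. Each letter is shifted forward by 9 in the alphabet (a Caesar shift of +9).
On plastic: p+9=y, l+9=u, a+9=j, s+9=b, t+9=c, i+9=r, c+9=l.

yujbcrl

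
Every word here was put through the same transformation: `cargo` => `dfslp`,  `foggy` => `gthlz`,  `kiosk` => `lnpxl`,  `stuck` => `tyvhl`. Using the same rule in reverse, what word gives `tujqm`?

spill

A repeating key of period 2 is used — shifts +1, +5 over and over.
Undoing it on tujqm: t−1=s, u−5=p, j−1=i, q−5=l, m−1=l.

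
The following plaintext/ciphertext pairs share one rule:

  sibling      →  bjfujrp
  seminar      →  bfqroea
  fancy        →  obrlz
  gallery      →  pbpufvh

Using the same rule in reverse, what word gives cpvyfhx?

Shifts by position in sibling: pos 0: s→b (+9), pos 1: i→j (+1), pos 2: b→f (+4), pos 3: l→u (+9), pos 4: i→j (+1), pos 5: n→r (+4) — repeating every 3. It's a Vigenère-style cipher with numeric key [9,1,4]: position i shifts by key[i mod 3].
Decoding cpvyfhx: c−9=t, p−1=o, v−4=r, y−9=p, f−1=e, h−4=d, x−9=o.

torpedo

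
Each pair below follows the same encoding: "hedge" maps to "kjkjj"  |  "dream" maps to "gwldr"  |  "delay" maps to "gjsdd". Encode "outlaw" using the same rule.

Shifts by position in hedge: pos 0: h→k (+3), pos 1: e→j (+5), pos 2: d→k (+7), pos 3: g→j (+3), pos 4: e→j (+5) — repeating every 3. The shifts repeat in a cycle of length 3: positions 0,1,… shift by +3, +5, +7, then the pattern repeats.
Applying it to outlaw: o+3=r, u+5=z, t+7=a, l+3=o, a+5=f, w+7=d.

rzaofd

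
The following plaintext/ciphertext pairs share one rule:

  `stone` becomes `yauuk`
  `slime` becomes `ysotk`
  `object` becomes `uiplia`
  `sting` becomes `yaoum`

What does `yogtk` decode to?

Shifts by position in stone: pos 0: s→y (+6), pos 1: t→a (+7), pos 2: o→u (+6), pos 3: n→u (+7) — repeating every 2. The shifts repeat in a cycle of length 2: positions 0,1,… shift by +6, +7, then the pattern repeats.
Reversing it on yogtk: y−6=s, o−7=h, g−6=a, t−7=m, k−6=e.

shame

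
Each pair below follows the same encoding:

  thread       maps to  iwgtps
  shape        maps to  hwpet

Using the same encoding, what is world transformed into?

Compare letters: t→i is +15, h→w is +15, r→g is +15 — a constant shift. This is a Caesar cipher with shift 15.
On world: w+15=l, o+15=d, r+15=g, l+15=a, d+15=s.

ldgas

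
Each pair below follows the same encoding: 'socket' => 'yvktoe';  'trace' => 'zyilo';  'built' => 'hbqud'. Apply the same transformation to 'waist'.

In socket: s→y is +6, o→v is +7, c→k is +8, k→t is +9 — the shift increases by 1 each position. Letter i (0-indexed) is shifted by i+6, so successive shifts are 6, 7, 8, ….
On waist: w+6=c, a+7=h, i+8=q, s+9=b, t+10=d.

chqbd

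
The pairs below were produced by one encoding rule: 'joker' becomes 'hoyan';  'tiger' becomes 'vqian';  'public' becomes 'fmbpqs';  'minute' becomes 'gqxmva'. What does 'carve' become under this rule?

j(9)→h(7) and o(14)→o(14) fit y≡17x+10 (mod 26); the inverse of 17 mod 26 is 23. Each letter's alphabet position (a=0..z=25) is mapped through 17·x+10 mod 26 — an affine cipher.
On carve: c(2)→17·2+10≡18=s; a(0)→17·0+10≡10=k; r(17)→17·17+10≡13=n; v(21)→17·21+10≡3=d; e(4)→17·4+10≡0=a (all mod 26).

sknda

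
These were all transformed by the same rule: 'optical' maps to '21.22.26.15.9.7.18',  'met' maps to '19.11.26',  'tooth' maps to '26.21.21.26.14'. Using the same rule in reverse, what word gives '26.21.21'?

o is letter #15 and maps to 21: an offset of 6. Each letter is replaced by its alphabet position (a=1..z=26) + 6.
Decoding 26.21.21: 26→(26−6)÷1=20=t, 21→(21−6)÷1=15=o, 21→(21−6)÷1=15=o.

too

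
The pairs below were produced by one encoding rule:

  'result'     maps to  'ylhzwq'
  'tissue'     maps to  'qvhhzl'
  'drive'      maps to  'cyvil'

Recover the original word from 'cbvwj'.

r(17)→y(24) and e(4)→l(11) fit y≡9x+1 (mod 26); the inverse of 9 mod 26 is 3. Each letter's alphabet position (a=0..z=25) is mapped through 9·x+1 mod 26 — an affine cipher.
Reversing it on cbvwj: c(2)→3·(2−1)≡3=d; b(1)→3·(1−1)≡0=a; v(21)→3·(21−1)≡8=i; w(22)→3·(22−1)≡11=l; j(9)→3·(9−1)≡24=y (all mod 26).

daily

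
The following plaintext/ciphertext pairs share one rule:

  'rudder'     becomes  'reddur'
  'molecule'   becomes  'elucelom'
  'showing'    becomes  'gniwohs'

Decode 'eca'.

The output letters match the input read backwards: rudder reversed is reddur. The word is simply reversed.
Reversing it on eca: then reverse → ace.

ace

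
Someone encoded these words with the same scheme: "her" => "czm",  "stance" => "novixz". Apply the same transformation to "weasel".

Compare letters: h→c is +21, e→z is +21, r→m is +21 — a constant shift. This is a Caesar cipher with shift 21.
Applying it to weasel: w+21=r, e+21=z, a+21=v, s+21=n, e+21=z, l+21=g.

rzvnzg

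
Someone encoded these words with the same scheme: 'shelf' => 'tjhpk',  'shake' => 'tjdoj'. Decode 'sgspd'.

reply

The shift increases by 1 at each position, starting from +1: 1, 2, 3, ….
Undoing it on sgspd: s−1=r, g−2=e, s−3=p, p−4=l, d−5=y.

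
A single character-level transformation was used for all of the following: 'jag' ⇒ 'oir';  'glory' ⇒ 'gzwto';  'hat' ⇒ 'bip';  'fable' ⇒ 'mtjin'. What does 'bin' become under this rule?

vqj

The output letters match the input read backwards, each shifted +8: jag reversed is gaj. Read the word backwards and shift each letter +8.
Applying it to bin: reverse → nib; then shift: n+8=v, i+8=q, b+8=j.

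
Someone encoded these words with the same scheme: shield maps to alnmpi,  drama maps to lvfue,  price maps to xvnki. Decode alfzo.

shark

Shifts by position in shield: pos 0: s→a (+8), pos 1: h→l (+4), pos 2: i→n (+5), pos 3: e→m (+8), pos 4: l→p (+4), pos 5: d→i (+5) — repeating every 3. It's a Vigenère-style cipher with numeric key [8,4,5]: position i shifts by key[i mod 3].
Reversing it on alfzo: a−8=s, l−4=h, f−5=a, z−8=r, o−4=k.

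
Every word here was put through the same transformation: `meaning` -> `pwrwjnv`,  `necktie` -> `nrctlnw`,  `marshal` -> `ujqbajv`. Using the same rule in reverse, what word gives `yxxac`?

troop

The output letters match the input read backwards, each shifted +9: meaning reversed is gninaem. Two steps: reverse the string, then apply a Caesar shift of +9.
Reversing it on yxxac: shift back: y−9=p, x−9=o, x−9=o, a−9=r, c−9=t → poort; then reverse → troop.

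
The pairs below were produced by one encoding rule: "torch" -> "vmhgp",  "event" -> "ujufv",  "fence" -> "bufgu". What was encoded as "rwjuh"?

Treating letters as 0–25, the rule is x ↦ 7x + 18 (mod 26).
Reversing it on rwjuh: r(17)→15·(17−18)≡11=l; w(22)→15·(22−18)≡8=i; j(9)→15·(9−18)≡21=v; u(20)→15·(20−18)≡4=e; h(7)→15·(7−18)≡17=r (all mod 26).

liver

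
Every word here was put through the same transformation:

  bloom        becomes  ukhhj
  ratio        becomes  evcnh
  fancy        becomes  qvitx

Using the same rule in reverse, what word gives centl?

Each letter's alphabet position (a=0..z=25) is mapped through 25·x+21 mod 26 — an affine cipher.
Reversing it on centl: c(2)→25·(2−21)≡19=t; e(4)→25·(4−21)≡17=r; n(13)→25·(13−21)≡8=i; t(19)→25·(19−21)≡2=c; l(11)→25·(11−21)≡10=k (all mod 26).

trick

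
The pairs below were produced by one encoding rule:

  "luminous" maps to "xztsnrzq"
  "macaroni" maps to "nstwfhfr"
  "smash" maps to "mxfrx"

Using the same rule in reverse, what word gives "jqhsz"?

The output letters match the input read backwards, each shifted +5: luminous reversed is suonimul. Two steps: reverse the string, then apply a Caesar shift of +5.
Reversing it on jqhsz: shift back: j−5=e, q−5=l, h−5=c, s−5=n, z−5=u → elcnu; then reverse → uncle.

uncle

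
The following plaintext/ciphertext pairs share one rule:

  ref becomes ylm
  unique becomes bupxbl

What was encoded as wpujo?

pinch

Compare letters: r→y is +7, e→l is +7, f→m is +7 — a constant shift. Every letter moves 7 places later in the alphabet, wrapping around z→a.
Reversing it on wpujo: w−7=p, p−7=i, u−7=n, j−7=c, o−7=h.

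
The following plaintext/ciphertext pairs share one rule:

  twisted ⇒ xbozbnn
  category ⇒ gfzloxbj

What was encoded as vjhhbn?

rebate

Each letter shifts forward by (position + 4), i.e. 4, 5, 6, … — the shift grows by one for each successive letter.
Decoding vjhhbn: v−4=r, j−5=e, h−6=b, h−7=a, b−8=t, n−9=e.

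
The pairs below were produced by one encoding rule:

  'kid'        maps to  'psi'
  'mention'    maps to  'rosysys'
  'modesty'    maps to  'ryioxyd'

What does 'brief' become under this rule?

gwsok

Vowels shift forward by 10 and consonants shift forward by 5.
On brief: b(cons)+5=g, r(cons)+5=w, i(vowel)+10=s, e(vowel)+10=o, f(cons)+5=k.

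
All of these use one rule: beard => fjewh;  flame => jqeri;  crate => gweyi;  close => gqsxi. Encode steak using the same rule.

The shifts repeat in a cycle of length 2: positions 0,1,… shift by +4, +5, then the pattern repeats.
Applying it to steak: s+4=w, t+5=y, e+4=i, a+5=f, k+4=o.

wyifo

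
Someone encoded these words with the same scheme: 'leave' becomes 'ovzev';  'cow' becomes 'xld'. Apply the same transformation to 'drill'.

wiroo

Each pair mirrors across the alphabet (l↔o, e↔v, a↔z): positions sum to 25. Each letter is replaced by its mirror in the alphabet: a↔z, b↔y, c↔x, and so on (the Atbash cipher).
Applying it to drill: d↔w, r↔i, i↔r, l↔o, l↔o.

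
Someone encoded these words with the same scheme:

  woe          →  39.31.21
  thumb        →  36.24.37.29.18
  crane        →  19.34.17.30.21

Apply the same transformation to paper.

Each letter is replaced by its alphabet position (a=1..z=26) + 16.
Applying it to paper: p=16→32, a=1→17, p=16→32, e=5→21, r=18→34.

32.17.32.21.34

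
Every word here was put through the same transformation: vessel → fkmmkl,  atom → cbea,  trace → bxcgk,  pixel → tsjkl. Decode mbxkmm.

stress

v(21)→f(5) and e(4)→k(10) fit y≡15x+2 (mod 26); the inverse of 15 mod 26 is 7. Treating letters as 0–25, the rule is x ↦ 15x + 2 (mod 26).
Reversing it on mbxkmm: m(12)→7·(12−2)≡18=s; b(1)→7·(1−2)≡19=t; x(23)→7·(23−2)≡17=r; k(10)→7·(10−2)≡4=e; m(12)→7·(12−2)≡18=s; m(12)→7·(12−2)≡18=s (all mod 26).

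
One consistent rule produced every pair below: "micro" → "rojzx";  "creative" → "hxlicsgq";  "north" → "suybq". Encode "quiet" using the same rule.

In micro: m→r is +5, i→o is +6, c→j is +7, r→z is +8 — the shift increases by 1 each position. Letter i (0-indexed) is shifted by i+5, so successive shifts are 5, 6, 7, ….
For quiet: q+5=v, u+6=a, i+7=p, e+8=m, t+9=c.

vapmc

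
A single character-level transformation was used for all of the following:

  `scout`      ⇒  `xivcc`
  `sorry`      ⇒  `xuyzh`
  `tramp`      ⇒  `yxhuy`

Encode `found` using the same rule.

kubvm

In scout: s→x is +5, c→i is +6, o→v is +7, u→c is +8 — the shift increases by 1 each position. Each letter shifts forward by (position + 5), i.e. 5, 6, 7, … — the shift grows by one for each successive letter.
On found: f+5=k, o+6=u, u+7=b, n+8=v, d+9=m.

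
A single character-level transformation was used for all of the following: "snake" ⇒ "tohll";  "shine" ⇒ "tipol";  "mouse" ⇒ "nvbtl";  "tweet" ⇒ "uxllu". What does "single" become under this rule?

tpohml

The shift depends on letter class: consonant s→t is +1, but vowel a→h is +7. Two shifts are in play — +7 for a/e/i/o/u, +1 for every other letter.
On single: s(cons)+1=t, i(vowel)+7=p, n(cons)+1=o, g(cons)+1=h, l(cons)+1=m, e(vowel)+7=l.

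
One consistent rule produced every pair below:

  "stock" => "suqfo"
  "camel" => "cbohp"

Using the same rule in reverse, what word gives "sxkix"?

In stock: s→s is +0, t→u is +1, o→q is +2, c→f is +3 — the shift increases by 1 each position. The shift increases by 1 at each position, starting from +0: 0, 1, 2, ….
Decoding sxkix: s−0=s, x−1=w, k−2=i, i−3=f, x−4=t.

swift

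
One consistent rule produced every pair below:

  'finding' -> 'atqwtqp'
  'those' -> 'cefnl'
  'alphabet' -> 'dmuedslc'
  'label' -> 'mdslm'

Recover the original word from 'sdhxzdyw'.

f(5)→a(0) and i(8)→t(19) fit y≡15x+3 (mod 26); the inverse of 15 mod 26 is 7. Each letter's alphabet position (a=0..z=25) is mapped through 15·x+3 mod 26 — an affine cipher.
Undoing it on sdhxzdyw: s(18)→7·(18−3)≡1=b; d(3)→7·(3−3)≡0=a; h(7)→7·(7−3)≡2=c; x(23)→7·(23−3)≡10=k; z(25)→7·(25−3)≡24=y; d(3)→7·(3−3)≡0=a; y(24)→7·(24−3)≡17=r; w(22)→7·(22−3)≡3=d (all mod 26).

backyard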